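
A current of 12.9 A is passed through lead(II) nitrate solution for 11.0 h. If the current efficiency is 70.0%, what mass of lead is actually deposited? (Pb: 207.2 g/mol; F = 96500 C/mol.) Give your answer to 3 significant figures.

384 g

Q = 12.9 × 39600 = 5.108×10^5 C
n(e⁻) = 5.108×10^5 / 96500 = 5.293 mol
Pb²⁺ + 2e⁻ → Pb, so theoretical m(Pb) = 2.647 × 207.2 = 548.5 g
Actual mass = 70.0% × 548.5 = 384 g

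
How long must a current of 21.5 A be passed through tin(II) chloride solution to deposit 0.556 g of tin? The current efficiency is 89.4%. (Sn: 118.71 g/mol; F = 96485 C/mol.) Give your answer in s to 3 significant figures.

47.0 s

n(Sn) = 0.556 / 118.71 = 0.004684 mol
Sn²⁺ + 2e⁻ → Sn, so n(e⁻) = 2 × 0.004684 = 0.009368 mol
Q = 0.009368 × 96485 / 0.894 = 1011 C
t = Q / I = 1011 / 21.5 = 47.02 s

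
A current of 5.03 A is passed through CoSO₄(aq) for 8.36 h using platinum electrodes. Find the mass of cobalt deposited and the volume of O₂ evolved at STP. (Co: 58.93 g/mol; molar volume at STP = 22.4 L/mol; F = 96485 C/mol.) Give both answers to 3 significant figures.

Q = 5.03 × 30096 = 1.514×10^5 C; n(e⁻) = 1.514×10^5 / 96485 = 1.569 mol
Cathode: Co²⁺ + 2e⁻ → Co → n(Co) = 1.569/2 = 0.7845 mol → 46.2 g
Anode: 2H₂O → O₂ + 4H⁺ + 4e⁻ → n(O₂) = 1.569/4 = 0.3923 mol → 8.79 L

46.2 g Co; 8.79 L O₂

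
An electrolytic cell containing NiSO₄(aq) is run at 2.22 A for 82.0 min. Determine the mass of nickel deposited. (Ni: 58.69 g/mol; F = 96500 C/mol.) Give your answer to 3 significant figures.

3.32 g

Q = It = 2.22 × 4920 = 10920 C
n(e⁻) = Q/F = 10920/96500 = 0.1132 mol
Ni²⁺ + 2e⁻ → Ni, so n(Ni) = 0.1132 / 2 = 0.05660 mol
m = 0.05660 × 58.69 = 3.32 g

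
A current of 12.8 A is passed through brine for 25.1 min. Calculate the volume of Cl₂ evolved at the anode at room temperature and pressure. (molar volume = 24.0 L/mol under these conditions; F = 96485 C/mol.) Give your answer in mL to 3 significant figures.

2400 mL

Q = 12.8 A × 1506 s = 19280 C
n(e⁻) = Q/F = 19280/96485 = 0.1998 mol
2Cl⁻ → Cl₂ + 2e⁻, so n(Cl₂) = 0.1998 / 2 = 0.09990 mol
V = 0.09990 × 24.0 = 2.398 L
= 2400 mL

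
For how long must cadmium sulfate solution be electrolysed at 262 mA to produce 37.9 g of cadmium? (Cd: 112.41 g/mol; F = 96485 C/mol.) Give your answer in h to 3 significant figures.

69.0 h

n(Cd) = 37.9 / 112.41 = 0.3372 mol
Cd²⁺ + 2e⁻ → Cd, so n(e⁻) = 2 × 0.3372 = 0.6744 mol
Q = 0.6744 × 96485 = 65070 C
t = Q / I = 65070 / 0.262 = 2.484×10^5 s = 69.0 h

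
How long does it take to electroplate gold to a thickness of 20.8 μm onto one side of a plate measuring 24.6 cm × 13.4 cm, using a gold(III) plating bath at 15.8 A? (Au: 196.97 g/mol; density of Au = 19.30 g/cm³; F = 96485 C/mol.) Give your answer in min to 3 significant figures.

20.5 min

Plated area = 24.6 × 13.4 = 329.6 cm²
Volume = 329.6 × 20.8×10⁻⁴ cm = 0.6856 cm³
m(Au) = 0.6856 × 19.30 = 13.23 g
n(Au) = 13.23 / 196.97 = 0.06717 mol; n(e⁻) = 3 × 0.06717 = 0.2015 mol
Q = 0.2015 × 96485 = 19440 C
t = 19440 / 15.8 = 1230 s = 20.5 min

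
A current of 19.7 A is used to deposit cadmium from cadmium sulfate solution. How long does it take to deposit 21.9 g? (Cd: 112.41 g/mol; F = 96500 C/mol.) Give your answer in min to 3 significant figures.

n(Cd) = 21.9 / 112.41 = 0.1948 mol
Cd²⁺ + 2e⁻ → Cd, so n(e⁻) = 2 × 0.1948 = 0.3896 mol
Q = 0.3896 × 96500 = 37600 C
t = Q / I = 37600 / 19.7 = 1909 s = 31.8 min

31.8 min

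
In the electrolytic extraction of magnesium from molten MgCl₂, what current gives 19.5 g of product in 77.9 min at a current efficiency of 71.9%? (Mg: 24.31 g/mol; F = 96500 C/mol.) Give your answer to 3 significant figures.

n(Mg) = 19.5 / 24.31 = 0.8021 mol
Mg²⁺ + 2e⁻ → Mg, so n(e⁻) = 2 × 0.8021 = 1.604 mol
Q = 1.604 × 96500 / 0.719 = 2.153×10^5 C
I = Q / t = 2.153×10^5 / 4674 s = 46.1 A

46.1 A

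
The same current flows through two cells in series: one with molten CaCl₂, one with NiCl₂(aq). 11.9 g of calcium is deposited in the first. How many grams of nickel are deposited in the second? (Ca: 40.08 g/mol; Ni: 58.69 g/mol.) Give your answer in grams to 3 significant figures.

17.4 g

n(Ca) = 11.9 / 40.08 = 0.2969 mol
Ca²⁺ + 2e⁻ → Ca, so n(e⁻) = 2 × 0.2969 = 0.5938 mol
Same current for the same time ⇒ same n(e⁻) = 0.5938 mol in both cells.
Ni²⁺ + 2e⁻ → Ni, so n(Ni) = 0.5938 / 2 = 0.2969 mol
m(Ni) = 0.2969 × 58.69 = 17.4 g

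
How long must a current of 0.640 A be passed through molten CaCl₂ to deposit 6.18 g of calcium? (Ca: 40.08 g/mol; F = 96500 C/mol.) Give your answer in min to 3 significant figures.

n(Ca) = 6.18 / 40.08 = 0.1542 mol
Ca²⁺ + 2e⁻ → Ca, so n(e⁻) = 2 × 0.1542 = 0.3084 mol
Q = 0.3084 × 96500 = 29760 C
t = Q / I = 29760 / 0.640 = 46500 s = 775 min

775 min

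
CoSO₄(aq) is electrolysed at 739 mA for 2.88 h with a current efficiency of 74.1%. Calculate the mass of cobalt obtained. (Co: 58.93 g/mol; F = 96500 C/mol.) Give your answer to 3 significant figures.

Q = 0.739 × 10368 = 7662 C
n(e⁻) = 7662 / 96500 = 0.07940 mol
Co²⁺ + 2e⁻ → Co, so theoretical m(Co) = 0.03970 × 58.93 = 2.340 g
Actual mass = 74.1% × 2.340 = 1.73 g

1.73 g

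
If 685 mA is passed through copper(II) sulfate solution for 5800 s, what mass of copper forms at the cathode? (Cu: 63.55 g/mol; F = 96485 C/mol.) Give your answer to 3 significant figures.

Charge passed = 0.685 × 5800 = 3973 C
Moles of electrons = 3973 / 96485 = 0.04118 mol
Cu²⁺ + 2e⁻ → Cu, so n(Cu) = 0.04118 / 2 = 0.02059 mol
m = 0.02059 × 63.55 = 1.31 g

1.31 g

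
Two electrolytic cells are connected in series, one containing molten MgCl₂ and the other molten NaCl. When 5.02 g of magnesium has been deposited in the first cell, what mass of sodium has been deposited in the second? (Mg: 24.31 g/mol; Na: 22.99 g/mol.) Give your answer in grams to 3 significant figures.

n(Mg) = 5.02 / 24.31 = 0.2065 mol
Mg²⁺ + 2e⁻ → Mg, so n(e⁻) = 2 × 0.2065 = 0.4130 mol
Same current for the same time ⇒ same n(e⁻) = 0.4130 mol in both cells.
Na⁺ + e⁻ → Na, so n(Na) = 0.4130 mol
m(Na) = 0.4130 × 22.99 = 9.49 g

9.49 g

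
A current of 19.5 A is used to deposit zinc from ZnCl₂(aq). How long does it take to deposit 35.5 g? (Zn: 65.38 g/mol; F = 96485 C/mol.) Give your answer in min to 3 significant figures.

n(Zn) = 35.5 / 65.38 = 0.5430 mol
Zn²⁺ + 2e⁻ → Zn, so n(e⁻) = 2 × 0.5430 = 1.086 mol
Q = 1.086 × 96485 = 1.048×10^5 C
t = Q / I = 1.048×10^5 / 19.5 = 5374 s = 89.6 min

89.6 min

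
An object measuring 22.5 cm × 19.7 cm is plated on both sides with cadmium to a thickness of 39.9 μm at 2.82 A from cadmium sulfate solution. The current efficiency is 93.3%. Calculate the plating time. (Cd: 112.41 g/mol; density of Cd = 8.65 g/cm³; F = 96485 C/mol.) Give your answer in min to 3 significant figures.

Plated area = 2 × 22.5 × 19.7 = 886.5 cm²
Volume = 886.5 × 39.9×10⁻⁴ cm = 3.537 cm³
m(Cd) = 3.537 × 8.65 = 30.60 g
n(Cd) = 30.60 / 112.41 = 0.2722 mol; n(e⁻) = 2 × 0.2722 = 0.5444 mol
Q = 0.5444 × 96485 / 0.933 = 56300 C
t = 56300 / 2.82 = 19960 s = 333 min

333 min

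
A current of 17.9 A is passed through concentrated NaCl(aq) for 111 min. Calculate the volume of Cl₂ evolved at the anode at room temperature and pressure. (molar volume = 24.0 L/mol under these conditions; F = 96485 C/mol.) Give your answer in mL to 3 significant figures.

Charge passed = 17.9 × 6660 = 1.192×10^5 C
Moles of electrons = 1.192×10^5 / 96485 = 1.235 mol
2Cl⁻ → Cl₂ + 2e⁻, so n(Cl₂) = 1.235 / 2 = 0.6175 mol
V = 0.6175 × 24.0 = 14.82 L
= 14800 mL

14800 mL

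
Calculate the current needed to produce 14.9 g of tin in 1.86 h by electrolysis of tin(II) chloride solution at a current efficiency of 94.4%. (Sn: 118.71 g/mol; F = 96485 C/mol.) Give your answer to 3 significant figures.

3.83 A

n(Sn) = 14.9 / 118.71 = 0.1255 mol
Sn²⁺ + 2e⁻ → Sn, so n(e⁻) = 2 × 0.1255 = 0.2510 mol
Q = 0.2510 × 96485 / 0.944 = 25650 C
I = Q / t = 25650 / 6696 s = 3.83 A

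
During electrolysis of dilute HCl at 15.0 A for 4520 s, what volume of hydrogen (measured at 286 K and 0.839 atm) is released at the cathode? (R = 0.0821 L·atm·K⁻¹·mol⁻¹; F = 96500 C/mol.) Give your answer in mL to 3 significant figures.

9830 mL

Q = 15.0 A × 4520 s = 67800 C
Moles of electrons = 67800 / 96500 = 0.7026 mol
2H⁺ + 2e⁻ → H₂, so n(H₂) = 0.7026 / 2 = 0.3513 mol
V = nRT/P = 0.3513 × 0.0821 × 286 / 0.839 = 9.832 L
= 9830 mL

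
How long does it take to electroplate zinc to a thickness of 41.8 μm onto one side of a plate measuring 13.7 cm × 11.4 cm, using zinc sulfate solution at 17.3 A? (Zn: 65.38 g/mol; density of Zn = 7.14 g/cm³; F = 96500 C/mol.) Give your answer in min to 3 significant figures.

13.3 min

Plated area = 13.7 × 11.4 = 156.2 cm²
Volume = 156.2 × 41.8×10⁻⁴ cm = 0.6529 cm³
m(Zn) = 0.6529 × 7.14 = 4.662 g
n(Zn) = 4.662 / 65.38 = 0.07131 mol; n(e⁻) = 2 × 0.07131 = 0.1426 mol
Q = 0.1426 × 96500 = 13760 C
t = 13760 / 17.3 = 795.4 s = 13.3 min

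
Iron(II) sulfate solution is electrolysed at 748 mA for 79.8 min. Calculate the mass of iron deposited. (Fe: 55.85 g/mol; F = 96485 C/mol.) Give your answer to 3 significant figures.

1.04 g

Q = It = 0.748 × 4788 = 3581 C
n(e⁻) = 3581 / 96485 = 0.03711 mol
Fe²⁺ + 2e⁻ → Fe, so n(Fe) = 0.03711 / 2 = 0.01856 mol
m = 0.01856 × 55.85 = 1.04 g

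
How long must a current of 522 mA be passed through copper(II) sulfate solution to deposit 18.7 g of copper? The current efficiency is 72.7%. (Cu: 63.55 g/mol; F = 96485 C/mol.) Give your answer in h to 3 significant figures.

41.6 h

n(Cu) = 18.7 / 63.55 = 0.2943 mol
Cu²⁺ + 2e⁻ → Cu, so n(e⁻) = 2 × 0.2943 = 0.5886 mol
Q = 0.5886 × 96485 / 0.727 = 78120 C
t = Q / I = 78120 / 0.522 = 1.497×10^5 s = 41.6 h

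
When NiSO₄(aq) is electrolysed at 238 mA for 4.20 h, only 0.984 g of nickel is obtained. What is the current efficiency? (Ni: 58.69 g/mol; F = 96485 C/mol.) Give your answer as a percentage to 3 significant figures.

89.9%

Q = 0.238 × 15120 = 3599 C
n(e⁻) = 3599 / 96485 = 0.03730 mol
Ni²⁺ + 2e⁻ → Ni, so theoretical n(Ni) = 0.01865 mol → 1.095 g
Efficiency = 0.984 / 1.095 = 0.8986 = 89.9%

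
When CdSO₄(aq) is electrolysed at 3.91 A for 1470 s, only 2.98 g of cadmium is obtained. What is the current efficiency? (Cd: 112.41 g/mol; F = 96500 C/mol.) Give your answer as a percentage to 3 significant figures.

89.0%

Q = 3.91 × 1470 = 5748 C
n(e⁻) = 5748 / 96500 = 0.05956 mol
Cd²⁺ + 2e⁻ → Cd, so theoretical n(Cd) = 0.02978 mol → 3.348 g
Efficiency = 2.98 / 3.348 = 0.8901 = 89.0%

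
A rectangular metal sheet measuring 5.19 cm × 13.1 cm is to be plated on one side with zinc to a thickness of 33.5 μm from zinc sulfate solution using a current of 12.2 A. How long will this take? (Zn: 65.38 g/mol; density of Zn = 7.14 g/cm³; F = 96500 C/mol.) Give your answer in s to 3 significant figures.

393 s

Plated area = 5.19 × 13.1 = 67.99 cm²
Volume = 67.99 × 33.5×10⁻⁴ cm = 0.2278 cm³
m(Zn) = 0.2278 × 7.14 = 1.626 g
n(Zn) = 1.626 / 65.38 = 0.02487 mol; n(e⁻) = 2 × 0.02487 = 0.04974 mol
Q = 0.04974 × 96500 = 4800 C
t = 4800 / 12.2 = 393.4 s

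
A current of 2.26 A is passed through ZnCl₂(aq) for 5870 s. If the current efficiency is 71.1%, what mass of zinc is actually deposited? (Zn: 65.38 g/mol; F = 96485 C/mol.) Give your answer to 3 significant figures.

3.20 g

Q = 2.26 × 5870 = 13270 C
n(e⁻) = 13270 / 96485 = 0.1375 mol
Zn²⁺ + 2e⁻ → Zn, so theoretical m(Zn) = 0.06875 × 65.38 = 4.495 g
Actual mass = 71.1% × 4.495 = 3.20 g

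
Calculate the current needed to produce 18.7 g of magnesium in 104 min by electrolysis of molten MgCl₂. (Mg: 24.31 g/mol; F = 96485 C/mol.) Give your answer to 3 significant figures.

n(Mg) = 18.7 / 24.31 = 0.7692 mol
Mg²⁺ + 2e⁻ → Mg, so n(e⁻) = 2 × 0.7692 = 1.538 mol
Q = 1.538 × 96485 = 1.484×10^5 C
I = Q / t = 1.484×10^5 / 6240 s = 23.8 A

23.8 A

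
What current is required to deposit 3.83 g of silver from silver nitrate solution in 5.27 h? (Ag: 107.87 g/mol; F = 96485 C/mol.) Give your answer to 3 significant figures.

n(Ag) = 3.83 / 107.87 = 0.03551 mol
Ag⁺ + e⁻ → Ag, so n(e⁻) = 0.03551 mol
Q = 0.03551 × 96485 = 3426 C
I = Q / t = 3426 / 18972 s = 0.181 A

0.181 A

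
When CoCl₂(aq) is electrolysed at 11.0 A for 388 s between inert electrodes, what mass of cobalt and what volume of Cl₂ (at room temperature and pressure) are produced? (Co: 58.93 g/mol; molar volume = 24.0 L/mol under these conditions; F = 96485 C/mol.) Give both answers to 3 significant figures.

1.30 g Co; 0.531 L Cl₂

Q = 11.0 × 388 = 4268 C; n(e⁻) = 4268 / 96485 = 0.04423 mol
Cathode: Co²⁺ + 2e⁻ → Co → n(Co) = 0.04423/2 = 0.02212 mol → 1.30 g
Anode: 2Cl⁻ → Cl₂ + 2e⁻ → n(Cl₂) = 0.04423/2 = 0.02212 mol → 0.531 L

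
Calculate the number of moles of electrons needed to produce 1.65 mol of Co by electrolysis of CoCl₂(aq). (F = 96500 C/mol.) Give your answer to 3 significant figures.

Co²⁺ + 2e⁻ → Co, so n(e⁻) = 2 × 1.65 = 3.300 mol

3.30 mol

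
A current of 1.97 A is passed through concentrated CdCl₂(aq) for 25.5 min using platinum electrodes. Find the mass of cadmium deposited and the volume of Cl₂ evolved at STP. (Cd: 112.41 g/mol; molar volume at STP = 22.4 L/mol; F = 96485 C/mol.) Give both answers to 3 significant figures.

1.76 g Cd; 0.350 L Cl₂

Q = 1.97 × 1530 = 3014 C; n(e⁻) = 3014 / 96485 = 0.03124 mol
Cathode: Cd²⁺ + 2e⁻ → Cd → n(Cd) = 0.03124/2 = 0.01562 mol → 1.76 g
Anode: 2Cl⁻ → Cl₂ + 2e⁻ → n(Cl₂) = 0.03124/2 = 0.01562 mol → 0.350 L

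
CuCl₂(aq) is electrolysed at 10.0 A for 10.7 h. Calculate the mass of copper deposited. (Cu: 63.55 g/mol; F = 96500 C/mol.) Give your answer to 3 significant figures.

Q = 10.0 A × 38520 s = 3.852×10^5 C
n(e⁻) = 3.852×10^5 / 96500 = 3.992 mol
Cu²⁺ + 2e⁻ → Cu, so n(Cu) = 3.992 / 2 = 1.996 mol
m = 1.996 × 63.55 = 127 g

127 g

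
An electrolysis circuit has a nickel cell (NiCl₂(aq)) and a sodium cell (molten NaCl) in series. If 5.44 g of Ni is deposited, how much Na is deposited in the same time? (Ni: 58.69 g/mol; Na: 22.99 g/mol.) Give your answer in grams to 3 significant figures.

n(Ni) = 5.44 / 58.69 = 0.09269 mol
Ni²⁺ + 2e⁻ → Ni, so n(e⁻) = 2 × 0.09269 = 0.1854 mol
In series, the same 0.1854 mol of electrons flows through the second cell.
Na⁺ + e⁻ → Na, so n(Na) = 0.1854 mol
m(Na) = 0.1854 × 22.99 = 4.26 g

4.26 g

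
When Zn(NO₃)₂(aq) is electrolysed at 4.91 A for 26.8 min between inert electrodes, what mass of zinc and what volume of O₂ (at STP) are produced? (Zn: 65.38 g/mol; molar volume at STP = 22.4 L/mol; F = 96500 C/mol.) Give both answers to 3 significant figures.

Q = 4.91 × 1608 = 7895 C; n(e⁻) = 7895 / 96500 = 0.08181 mol
Cathode: Zn²⁺ + 2e⁻ → Zn → n(Zn) = 0.08181/2 = 0.04091 mol → 2.67 g
Anode: 2H₂O → O₂ + 4H⁺ + 4e⁻ → n(O₂) = 0.08181/4 = 0.02045 mol → 0.458 L

2.67 g Zn; 0.458 L O₂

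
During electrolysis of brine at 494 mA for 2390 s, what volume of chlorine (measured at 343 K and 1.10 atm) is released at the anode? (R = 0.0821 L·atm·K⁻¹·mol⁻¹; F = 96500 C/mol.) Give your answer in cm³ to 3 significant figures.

Q = It = 0.494 × 2390 = 1181 C
n(e⁻) = Q/F = 1181/96500 = 0.01224 mol
2Cl⁻ → Cl₂ + 2e⁻, so n(Cl₂) = 0.01224 / 2 = 0.006120 mol
V = nRT/P = 0.006120 × 0.0821 × 343 / 1.10 = 0.1567 L
= 157 cm³

157 cm³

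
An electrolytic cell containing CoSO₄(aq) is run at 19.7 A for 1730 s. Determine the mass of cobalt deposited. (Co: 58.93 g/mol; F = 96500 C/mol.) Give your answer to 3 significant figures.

Q = 19.7 A × 1730 s = 34080 C
Moles of electrons = 34080 / 96500 = 0.3532 mol
Co²⁺ + 2e⁻ → Co, so n(Co) = 0.3532 / 2 = 0.1766 mol
m = 0.1766 × 58.93 = 10.4 g

10.4 g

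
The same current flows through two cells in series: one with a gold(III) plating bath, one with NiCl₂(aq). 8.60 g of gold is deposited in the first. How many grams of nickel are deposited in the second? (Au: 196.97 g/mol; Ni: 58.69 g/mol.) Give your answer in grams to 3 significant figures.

3.84 g

n(Au) = 8.60 / 196.97 = 0.04366 mol
Au³⁺ + 3e⁻ → Au, so n(e⁻) = 3 × 0.04366 = 0.1310 mol
In series, the same 0.1310 mol of electrons flows through the second cell.
Ni²⁺ + 2e⁻ → Ni, so n(Ni) = 0.1310 / 2 = 0.06550 mol
m(Ni) = 0.06550 × 58.69 = 3.84 g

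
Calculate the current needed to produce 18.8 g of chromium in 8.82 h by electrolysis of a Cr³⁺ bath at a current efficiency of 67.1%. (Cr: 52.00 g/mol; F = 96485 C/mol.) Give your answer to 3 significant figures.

n(Cr) = 18.8 / 52.00 = 0.3615 mol
Cr³⁺ + 3e⁻ → Cr, so n(e⁻) = 3 × 0.3615 = 1.085 mol
Q = 1.085 × 96485 / 0.671 = 1.560×10^5 C
I = Q / t = 1.560×10^5 / 31752 s = 4.91 A

4.91 A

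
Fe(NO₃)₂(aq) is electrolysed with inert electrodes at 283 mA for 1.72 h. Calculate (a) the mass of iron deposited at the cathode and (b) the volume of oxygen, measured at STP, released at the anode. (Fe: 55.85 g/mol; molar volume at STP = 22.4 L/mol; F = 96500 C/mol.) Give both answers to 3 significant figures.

Q = 0.283 × 6192 = 1752 C; n(e⁻) = 1752 / 96500 = 0.01816 mol
Cathode: Fe²⁺ + 2e⁻ → Fe → n(Fe) = 0.01816/2 = 0.009080 mol → 0.507 g
Anode: 2H₂O → O₂ + 4H⁺ + 4e⁻ → n(O₂) = 0.01816/4 = 0.004540 mol → 0.102 L

0.507 g Fe; 0.102 L O₂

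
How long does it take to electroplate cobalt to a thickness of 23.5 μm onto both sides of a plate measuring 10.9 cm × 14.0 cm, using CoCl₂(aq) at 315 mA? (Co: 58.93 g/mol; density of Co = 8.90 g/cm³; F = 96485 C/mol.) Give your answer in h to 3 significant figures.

Plated area = 2 × 10.9 × 14.0 = 305.2 cm²
Volume = 305.2 × 23.5×10⁻⁴ cm = 0.7172 cm³
m(Co) = 0.7172 × 8.90 = 6.383 g
n(Co) = 6.383 / 58.93 = 0.1083 mol; n(e⁻) = 2 × 0.1083 = 0.2166 mol
Q = 0.2166 × 96485 = 20900 C
t = 20900 / 0.315 = 66350 s = 18.4 h

18.4 h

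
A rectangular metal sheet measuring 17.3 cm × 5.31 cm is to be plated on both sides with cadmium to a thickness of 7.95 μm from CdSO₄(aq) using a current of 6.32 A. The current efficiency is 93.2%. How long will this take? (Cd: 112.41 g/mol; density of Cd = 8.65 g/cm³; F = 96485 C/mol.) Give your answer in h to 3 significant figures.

Plated area = 2 × 17.3 × 5.31 = 183.7 cm²
Volume = 183.7 × 7.95×10⁻⁴ cm = 0.1460 cm³
m(Cd) = 0.1460 × 8.65 = 1.263 g
n(Cd) = 1.263 / 112.41 = 0.01124 mol; n(e⁻) = 2 × 0.01124 = 0.02248 mol
Q = 0.02248 × 96485 / 0.932 = 2327 C
t = 2327 / 6.32 = 368.2 s = 0.102 h

0.102 h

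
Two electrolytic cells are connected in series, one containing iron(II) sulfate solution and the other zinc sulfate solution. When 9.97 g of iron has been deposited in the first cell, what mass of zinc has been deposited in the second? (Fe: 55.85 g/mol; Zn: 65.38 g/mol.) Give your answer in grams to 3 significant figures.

n(Fe) = 9.97 / 55.85 = 0.1785 mol
Fe²⁺ + 2e⁻ → Fe, so n(e⁻) = 2 × 0.1785 = 0.3570 mol
In series, the same 0.3570 mol of electrons flows through the second cell.
Zn²⁺ + 2e⁻ → Zn, so n(Zn) = 0.3570 / 2 = 0.1785 mol
m(Zn) = 0.1785 × 65.38 = 11.7 g

11.7 g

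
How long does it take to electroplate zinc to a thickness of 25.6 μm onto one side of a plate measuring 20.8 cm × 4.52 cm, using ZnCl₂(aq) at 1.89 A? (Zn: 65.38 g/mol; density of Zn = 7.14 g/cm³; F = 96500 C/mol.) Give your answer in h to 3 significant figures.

Plated area = 20.8 × 4.52 = 94.02 cm²
Volume = 94.02 × 25.6×10⁻⁴ cm = 0.2407 cm³
m(Zn) = 0.2407 × 7.14 = 1.719 g
n(Zn) = 1.719 / 65.38 = 0.02629 mol; n(e⁻) = 2 × 0.02629 = 0.05258 mol
Q = 0.05258 × 96500 = 5074 C
t = 5074 / 1.89 = 2685 s = 0.746 h

0.746 h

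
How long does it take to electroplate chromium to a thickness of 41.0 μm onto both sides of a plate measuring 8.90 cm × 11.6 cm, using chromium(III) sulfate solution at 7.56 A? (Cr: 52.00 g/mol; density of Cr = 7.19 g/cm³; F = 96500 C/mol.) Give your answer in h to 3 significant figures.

Plated area = 2 × 8.90 × 11.6 = 206.5 cm²
Volume = 206.5 × 41.0×10⁻⁴ cm = 0.8467 cm³
m(Cr) = 0.8467 × 7.19 = 6.088 g
n(Cr) = 6.088 / 52.00 = 0.1171 mol; n(e⁻) = 3 × 0.1171 = 0.3513 mol
Q = 0.3513 × 96500 = 33900 C
t = 33900 / 7.56 = 4484 s = 1.25 h

1.25 h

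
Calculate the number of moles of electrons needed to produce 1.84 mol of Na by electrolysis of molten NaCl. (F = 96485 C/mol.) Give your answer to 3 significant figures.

1.84 mol

Na⁺ + e⁻ → Na, so n(e⁻) = 1 × 1.84 = 1.840 mol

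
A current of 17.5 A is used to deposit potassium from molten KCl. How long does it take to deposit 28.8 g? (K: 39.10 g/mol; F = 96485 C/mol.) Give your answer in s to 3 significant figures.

n(K) = 28.8 / 39.10 = 0.7366 mol
K⁺ + e⁻ → K, so n(e⁻) = 0.7366 mol
Q = 0.7366 × 96485 = 71070 C
t = Q / I = 71070 / 17.5 = 4061 s

4060 s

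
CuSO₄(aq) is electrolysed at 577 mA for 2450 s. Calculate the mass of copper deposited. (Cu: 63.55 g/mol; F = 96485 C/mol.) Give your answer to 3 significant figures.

Q = 0.577 A × 2450 s = 1414 C
n(e⁻) = Q/F = 1414/96485 = 0.01466 mol
Cu²⁺ + 2e⁻ → Cu, so n(Cu) = 0.01466 / 2 = 0.007330 mol
m = 0.007330 × 63.55 = 0.466 g

0.466 g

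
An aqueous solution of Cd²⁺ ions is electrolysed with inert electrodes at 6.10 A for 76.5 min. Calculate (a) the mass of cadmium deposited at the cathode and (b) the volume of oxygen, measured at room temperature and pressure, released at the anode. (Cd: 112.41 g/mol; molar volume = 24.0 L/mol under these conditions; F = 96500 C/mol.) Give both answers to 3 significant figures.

Q = 6.10 × 4590 = 28000 C; n(e⁻) = 28000 / 96500 = 0.2902 mol
Cathode: Cd²⁺ + 2e⁻ → Cd → n(Cd) = 0.2902/2 = 0.1451 mol → 16.3 g
Anode: 2H₂O → O₂ + 4H⁺ + 4e⁻ → n(O₂) = 0.2902/4 = 0.07255 mol → 1.74 L

16.3 g Cd; 1.74 L O₂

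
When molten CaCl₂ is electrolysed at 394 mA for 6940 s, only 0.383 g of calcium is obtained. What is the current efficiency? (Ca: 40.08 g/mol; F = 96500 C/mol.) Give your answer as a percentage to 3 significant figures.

Q = 0.394 × 6940 = 2734 C
n(e⁻) = 2734 / 96500 = 0.02833 mol
Ca²⁺ + 2e⁻ → Ca, so theoretical n(Ca) = 0.01417 mol → 0.5679 g
Efficiency = 0.383 / 0.5679 = 0.6744 = 67.4%

67.4%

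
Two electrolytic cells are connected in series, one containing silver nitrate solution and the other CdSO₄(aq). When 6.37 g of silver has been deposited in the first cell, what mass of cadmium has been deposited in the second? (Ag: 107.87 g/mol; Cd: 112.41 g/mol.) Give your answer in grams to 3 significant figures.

3.32 g

n(Ag) = 6.37 / 107.87 = 0.05905 mol
Ag⁺ + e⁻ → Ag, so n(e⁻) = 0.05905 mol
Since the cells are in series, n(e⁻) in the Cd cell is also 0.05905 mol.
Cd²⁺ + 2e⁻ → Cd, so n(Cd) = 0.05905 / 2 = 0.02953 mol
m(Cd) = 0.02953 × 112.41 = 3.32 g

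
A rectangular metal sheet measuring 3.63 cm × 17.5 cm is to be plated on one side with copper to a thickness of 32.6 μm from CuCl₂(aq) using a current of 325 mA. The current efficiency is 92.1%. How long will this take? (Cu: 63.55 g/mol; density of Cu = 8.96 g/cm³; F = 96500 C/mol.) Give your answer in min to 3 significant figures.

Plated area = 3.63 × 17.5 = 63.53 cm²
Volume = 63.53 × 32.6×10⁻⁴ cm = 0.2071 cm³
m(Cu) = 0.2071 × 8.96 = 1.856 g
n(Cu) = 1.856 / 63.55 = 0.02921 mol; n(e⁻) = 2 × 0.02921 = 0.05842 mol
Q = 0.05842 × 96500 / 0.921 = 6121 C
t = 6121 / 0.325 = 18830 s = 314 min

314 min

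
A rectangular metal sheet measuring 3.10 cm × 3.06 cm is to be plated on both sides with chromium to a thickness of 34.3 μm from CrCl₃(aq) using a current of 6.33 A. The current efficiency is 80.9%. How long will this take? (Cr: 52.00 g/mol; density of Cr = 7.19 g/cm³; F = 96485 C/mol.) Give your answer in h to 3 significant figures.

0.141 h

Plated area = 2 × 3.10 × 3.06 = 18.97 cm²
Volume = 18.97 × 34.3×10⁻⁴ cm = 0.06507 cm³
m(Cr) = 0.06507 × 7.19 = 0.4679 g
n(Cr) = 0.4679 / 52.00 = 0.008998 mol; n(e⁻) = 3 × 0.008998 = 0.02699 mol
Q = 0.02699 × 96485 / 0.809 = 3219 C
t = 3219 / 6.33 = 508.5 s = 0.141 h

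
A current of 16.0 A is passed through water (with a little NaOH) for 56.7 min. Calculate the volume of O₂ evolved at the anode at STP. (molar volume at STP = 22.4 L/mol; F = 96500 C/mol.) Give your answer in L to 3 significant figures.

3.16 L

Q = It = 16.0 × 3402 = 54430 C
n(e⁻) = Q/F = 54430/96500 = 0.5640 mol
2H₂O → O₂ + 4H⁺ + 4e⁻, so n(O₂) = 0.5640 / 4 = 0.1410 mol
V = 0.1410 × 22.4 = 3.158 L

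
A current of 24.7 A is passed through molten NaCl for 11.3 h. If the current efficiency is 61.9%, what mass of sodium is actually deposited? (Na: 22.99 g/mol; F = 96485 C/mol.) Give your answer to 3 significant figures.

148 g

Q = 24.7 × 40680 = 1.005×10^6 C
n(e⁻) = 1.005×10^6 / 96485 = 10.42 mol
Na⁺ + e⁻ → Na, so theoretical m(Na) = 10.42 × 22.99 = 239.6 g
Actual mass = 61.9% × 239.6 = 148 g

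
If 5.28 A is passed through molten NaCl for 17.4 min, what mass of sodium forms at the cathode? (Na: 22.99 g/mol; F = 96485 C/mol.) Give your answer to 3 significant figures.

1.31 g

Charge passed = 5.28 × 1044 = 5512 C
n(e⁻) = Q/F = 5512/96485 = 0.05713 mol
Na⁺ + e⁻ → Na, so n(Na) = 0.05713 mol
m = 0.05713 × 22.99 = 1.31 g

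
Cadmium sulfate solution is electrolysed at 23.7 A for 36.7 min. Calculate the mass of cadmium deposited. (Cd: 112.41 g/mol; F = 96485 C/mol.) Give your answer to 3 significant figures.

30.4 g

Q = 23.7 A × 2202 s = 52190 C
n(e⁻) = Q/F = 52190/96485 = 0.5409 mol
Cd²⁺ + 2e⁻ → Cd, so n(Cd) = 0.5409 / 2 = 0.2705 mol
m = 0.2705 × 112.41 = 30.4 g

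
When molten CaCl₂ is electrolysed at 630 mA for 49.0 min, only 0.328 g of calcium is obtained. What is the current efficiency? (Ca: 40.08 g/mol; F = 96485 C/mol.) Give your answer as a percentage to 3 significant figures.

85.3%

Q = 0.630 × 2940 = 1852 C
n(e⁻) = 1852 / 96485 = 0.01919 mol
Ca²⁺ + 2e⁻ → Ca, so theoretical n(Ca) = 0.009595 mol → 0.3846 g
Efficiency = 0.328 / 0.3846 = 0.8528 = 85.3%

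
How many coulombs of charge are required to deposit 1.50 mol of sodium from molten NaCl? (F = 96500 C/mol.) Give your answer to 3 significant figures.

1.45×10^5 C

Na⁺ + e⁻ → Na, so n(e⁻) = 1 × 1.50 = 1.500 mol
Q = 1.500 × 96500 = 1.448×10^5 C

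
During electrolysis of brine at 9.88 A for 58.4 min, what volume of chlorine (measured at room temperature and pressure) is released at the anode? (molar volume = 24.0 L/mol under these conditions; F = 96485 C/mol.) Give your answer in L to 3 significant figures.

4.31 L

Q = 9.88 A × 3504 s = 34620 C
n(e⁻) = 34620 / 96485 = 0.3588 mol
2Cl⁻ → Cl₂ + 2e⁻, so n(Cl₂) = 0.3588 / 2 = 0.1794 mol
V = 0.1794 × 24.0 = 4.306 L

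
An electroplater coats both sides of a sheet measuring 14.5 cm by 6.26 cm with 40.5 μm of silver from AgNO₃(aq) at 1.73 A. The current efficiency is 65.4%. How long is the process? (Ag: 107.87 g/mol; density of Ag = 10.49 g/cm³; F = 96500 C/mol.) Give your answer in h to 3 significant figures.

Plated area = 2 × 14.5 × 6.26 = 181.5 cm²
Volume = 181.5 × 40.5×10⁻⁴ cm = 0.7351 cm³
m(Ag) = 0.7351 × 10.49 = 7.711 g
n(Ag) = 7.711 / 107.87 = 0.07148 mol; n(e⁻) = 0.07148 mol
Q = 0.07148 × 96500 / 0.654 = 10550 C
t = 10550 / 1.73 = 6098 s = 1.69 h

1.69 h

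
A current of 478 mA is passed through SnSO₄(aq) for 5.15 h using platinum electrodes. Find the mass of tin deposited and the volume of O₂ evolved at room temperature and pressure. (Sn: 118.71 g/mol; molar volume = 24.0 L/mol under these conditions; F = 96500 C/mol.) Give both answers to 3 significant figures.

Q = 0.478 × 18540 = 8862 C; n(e⁻) = 8862 / 96500 = 0.09183 mol
Cathode: Sn²⁺ + 2e⁻ → Sn → n(Sn) = 0.09183/2 = 0.04592 mol → 5.45 g
Anode: 2H₂O → O₂ + 4H⁺ + 4e⁻ → n(O₂) = 0.09183/4 = 0.02296 mol → 0.551 L

5.45 g Sn; 0.551 L O₂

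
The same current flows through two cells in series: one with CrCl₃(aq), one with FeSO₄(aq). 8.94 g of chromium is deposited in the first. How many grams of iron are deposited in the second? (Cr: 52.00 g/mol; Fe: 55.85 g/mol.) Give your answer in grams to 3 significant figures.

n(Cr) = 8.94 / 52.00 = 0.1719 mol
Cr³⁺ + 3e⁻ → Cr, so n(e⁻) = 3 × 0.1719 = 0.5157 mol
Same current for the same time ⇒ same n(e⁻) = 0.5157 mol in both cells.
Fe²⁺ + 2e⁻ → Fe, so n(Fe) = 0.5157 / 2 = 0.2579 mol
m(Fe) = 0.2579 × 55.85 = 14.4 g

14.4 g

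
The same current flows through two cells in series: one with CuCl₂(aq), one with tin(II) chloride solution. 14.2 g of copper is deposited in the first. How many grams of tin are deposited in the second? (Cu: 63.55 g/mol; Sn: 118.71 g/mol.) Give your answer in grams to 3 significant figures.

n(Cu) = 14.2 / 63.55 = 0.2234 mol
Cu²⁺ + 2e⁻ → Cu, so n(e⁻) = 2 × 0.2234 = 0.4468 mol
Since the cells are in series, n(e⁻) in the Sn cell is also 0.4468 mol.
Sn²⁺ + 2e⁻ → Sn, so n(Sn) = 0.4468 / 2 = 0.2234 mol
m(Sn) = 0.2234 × 118.71 = 26.5 g

26.5 g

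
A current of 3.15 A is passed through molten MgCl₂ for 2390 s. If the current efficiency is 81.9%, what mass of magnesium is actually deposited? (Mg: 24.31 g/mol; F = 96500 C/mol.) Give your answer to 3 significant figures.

Q = 3.15 × 2390 = 7529 C
n(e⁻) = 7529 / 96500 = 0.07802 mol
Mg²⁺ + 2e⁻ → Mg, so theoretical m(Mg) = 0.03901 × 24.31 = 0.9483 g
Actual mass = 81.9% × 0.9483 = 0.777 g

0.777 g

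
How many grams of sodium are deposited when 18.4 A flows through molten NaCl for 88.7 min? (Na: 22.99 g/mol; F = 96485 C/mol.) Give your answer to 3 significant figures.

23.3 g

Q = 18.4 A × 5322 s = 97920 C
Moles of electrons = 97920 / 96485 = 1.015 mol
Na⁺ + e⁻ → Na, so n(Na) = 1.015 mol
m = 1.015 × 22.99 = 23.3 g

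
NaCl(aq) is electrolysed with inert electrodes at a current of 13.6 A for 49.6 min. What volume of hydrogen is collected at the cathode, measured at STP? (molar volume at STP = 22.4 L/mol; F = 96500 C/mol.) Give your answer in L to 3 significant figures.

Charge passed = 13.6 × 2976 = 40470 C
n(e⁻) = 40470 / 96500 = 0.4194 mol
2H⁺ + 2e⁻ → H₂, so n(H₂) = 0.4194 / 2 = 0.2097 mol
V = 0.2097 × 22.4 = 4.697 L

4.70 L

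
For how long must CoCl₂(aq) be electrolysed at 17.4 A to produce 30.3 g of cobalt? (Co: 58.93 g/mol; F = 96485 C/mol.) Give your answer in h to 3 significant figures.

1.58 h

n(Co) = 30.3 / 58.93 = 0.5142 mol
Co²⁺ + 2e⁻ → Co, so n(e⁻) = 2 × 0.5142 = 1.028 mol
Q = 1.028 × 96485 = 99190 C
t = Q / I = 99190 / 17.4 = 5701 s = 1.58 h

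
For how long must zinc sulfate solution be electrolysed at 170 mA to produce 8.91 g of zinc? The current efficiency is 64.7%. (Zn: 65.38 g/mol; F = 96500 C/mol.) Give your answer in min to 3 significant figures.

3990 min

n(Zn) = 8.91 / 65.38 = 0.1363 mol
Zn²⁺ + 2e⁻ → Zn, so n(e⁻) = 2 × 0.1363 = 0.2726 mol
Q = 0.2726 × 96500 / 0.647 = 40660 C
t = Q / I = 40660 / 0.170 = 2.392×10^5 s = 3990 min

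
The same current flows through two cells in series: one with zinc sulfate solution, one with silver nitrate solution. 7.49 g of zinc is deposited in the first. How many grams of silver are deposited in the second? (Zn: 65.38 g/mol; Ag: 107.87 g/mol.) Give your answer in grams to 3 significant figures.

24.7 g

n(Zn) = 7.49 / 65.38 = 0.1146 mol
Zn²⁺ + 2e⁻ → Zn, so n(e⁻) = 2 × 0.1146 = 0.2292 mol
In series, the same 0.2292 mol of electrons flows through the second cell.
Ag⁺ + e⁻ → Ag, so n(Ag) = 0.2292 mol
m(Ag) = 0.2292 × 107.87 = 24.7 g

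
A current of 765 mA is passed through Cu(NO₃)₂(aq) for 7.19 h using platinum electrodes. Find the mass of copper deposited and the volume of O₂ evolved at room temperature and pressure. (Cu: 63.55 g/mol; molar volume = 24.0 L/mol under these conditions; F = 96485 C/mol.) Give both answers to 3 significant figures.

Q = 0.765 × 25884 = 19800 C; n(e⁻) = 19800 / 96485 = 0.2052 mol
Cathode: Cu²⁺ + 2e⁻ → Cu → n(Cu) = 0.2052/2 = 0.1026 mol → 6.52 g
Anode: 2H₂O → O₂ + 4H⁺ + 4e⁻ → n(O₂) = 0.2052/4 = 0.05130 mol → 1.23 L

6.52 g Cu; 1.23 L O₂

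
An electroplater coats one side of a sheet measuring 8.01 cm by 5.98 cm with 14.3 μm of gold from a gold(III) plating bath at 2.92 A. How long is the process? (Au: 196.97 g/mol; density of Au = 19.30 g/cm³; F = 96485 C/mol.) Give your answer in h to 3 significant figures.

0.185 h

Plated area = 8.01 × 5.98 = 47.90 cm²
Volume = 47.90 × 14.3×10⁻⁴ cm = 0.06850 cm³
m(Au) = 0.06850 × 19.30 = 1.322 g
n(Au) = 1.322 / 196.97 = 0.006712 mol; n(e⁻) = 3 × 0.006712 = 0.02014 mol
Q = 0.02014 × 96485 = 1943 C
t = 1943 / 2.92 = 665.4 s = 0.185 h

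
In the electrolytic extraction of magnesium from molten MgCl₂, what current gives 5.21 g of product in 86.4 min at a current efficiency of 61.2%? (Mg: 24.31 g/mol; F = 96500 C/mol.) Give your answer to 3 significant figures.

13.0 A

n(Mg) = 5.21 / 24.31 = 0.2143 mol
Mg²⁺ + 2e⁻ → Mg, so n(e⁻) = 2 × 0.2143 = 0.4286 mol
Q = 0.4286 × 96500 / 0.612 = 67580 C
I = Q / t = 67580 / 5184 s = 13.0 A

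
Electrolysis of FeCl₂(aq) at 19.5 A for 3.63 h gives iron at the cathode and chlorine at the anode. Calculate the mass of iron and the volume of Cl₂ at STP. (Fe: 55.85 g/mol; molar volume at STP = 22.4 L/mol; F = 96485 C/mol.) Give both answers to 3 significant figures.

73.8 g Fe; 29.6 L Cl₂

Q = 19.5 × 13068 = 2.548×10^5 C; n(e⁻) = 2.548×10^5 / 96485 = 2.641 mol
Cathode: Fe²⁺ + 2e⁻ → Fe → n(Fe) = 2.641/2 = 1.321 mol → 73.8 g
Anode: 2Cl⁻ → Cl₂ + 2e⁻ → n(Cl₂) = 2.641/2 = 1.321 mol → 29.6 L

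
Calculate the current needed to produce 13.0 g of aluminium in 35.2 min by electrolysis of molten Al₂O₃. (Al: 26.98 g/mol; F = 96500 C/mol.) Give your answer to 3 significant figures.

n(Al) = 13.0 / 26.98 = 0.4818 mol
Al³⁺ + 3e⁻ → Al, so n(e⁻) = 3 × 0.4818 = 1.445 mol
Q = 1.445 × 96500 = 1.394×10^5 C
I = Q / t = 1.394×10^5 / 2112 s = 66.0 A

66.0 A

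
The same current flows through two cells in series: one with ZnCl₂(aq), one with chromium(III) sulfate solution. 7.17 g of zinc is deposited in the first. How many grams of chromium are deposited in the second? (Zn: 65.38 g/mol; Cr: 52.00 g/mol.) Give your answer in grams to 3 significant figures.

n(Zn) = 7.17 / 65.38 = 0.1097 mol
Zn²⁺ + 2e⁻ → Zn, so n(e⁻) = 2 × 0.1097 = 0.2194 mol
Since the cells are in series, n(e⁻) in the Cr cell is also 0.2194 mol.
Cr³⁺ + 3e⁻ → Cr, so n(Cr) = 0.2194 / 3 = 0.07313 mol
m(Cr) = 0.07313 × 52.00 = 3.80 g

3.80 g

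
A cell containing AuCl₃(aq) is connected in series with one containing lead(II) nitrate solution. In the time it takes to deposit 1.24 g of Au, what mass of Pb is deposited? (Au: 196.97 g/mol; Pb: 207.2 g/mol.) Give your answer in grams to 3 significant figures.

n(Au) = 1.24 / 196.97 = 0.006295 mol
Au³⁺ + 3e⁻ → Au, so n(e⁻) = 3 × 0.006295 = 0.01889 mol
The cells are in series, so the same charge (and hence the same n(e⁻) = 0.01889 mol) passes through both.
Pb²⁺ + 2e⁻ → Pb, so n(Pb) = 0.01889 / 2 = 0.009445 mol
m(Pb) = 0.009445 × 207.2 = 1.96 g

1.96 g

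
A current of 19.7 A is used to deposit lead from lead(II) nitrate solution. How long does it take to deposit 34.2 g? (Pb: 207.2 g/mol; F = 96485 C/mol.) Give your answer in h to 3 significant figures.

0.449 h

n(Pb) = 34.2 / 207.2 = 0.1651 mol
Pb²⁺ + 2e⁻ → Pb, so n(e⁻) = 2 × 0.1651 = 0.3302 mol
Q = 0.3302 × 96485 = 31860 C
t = Q / I = 31860 / 19.7 = 1617 s = 0.449 h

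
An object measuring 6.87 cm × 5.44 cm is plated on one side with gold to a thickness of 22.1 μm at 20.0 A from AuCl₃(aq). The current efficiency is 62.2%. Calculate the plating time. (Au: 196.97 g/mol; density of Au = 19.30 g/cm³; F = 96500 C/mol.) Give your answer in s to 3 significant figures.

Plated area = 6.87 × 5.44 = 37.37 cm²
Volume = 37.37 × 22.1×10⁻⁴ cm = 0.08259 cm³
m(Au) = 0.08259 × 19.30 = 1.594 g
n(Au) = 1.594 / 196.97 = 0.008093 mol; n(e⁻) = 3 × 0.008093 = 0.02428 mol
Q = 0.02428 × 96500 / 0.622 = 3767 C
t = 3767 / 20.0 = 188.4 s

188 s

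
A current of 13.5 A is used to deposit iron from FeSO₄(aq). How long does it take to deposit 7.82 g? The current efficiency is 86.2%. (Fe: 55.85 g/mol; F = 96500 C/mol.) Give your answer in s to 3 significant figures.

2320 s

n(Fe) = 7.82 / 55.85 = 0.1400 mol
Fe²⁺ + 2e⁻ → Fe, so n(e⁻) = 2 × 0.1400 = 0.2800 mol
Q = 0.2800 × 96500 / 0.862 = 31350 C
t = Q / I = 31350 / 13.5 = 2322 s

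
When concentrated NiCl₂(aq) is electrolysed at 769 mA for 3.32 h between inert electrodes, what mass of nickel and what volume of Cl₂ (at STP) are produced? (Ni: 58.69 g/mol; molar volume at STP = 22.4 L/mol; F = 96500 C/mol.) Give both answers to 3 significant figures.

Q = 0.769 × 11952 = 9191 C; n(e⁻) = 9191 / 96500 = 0.09524 mol
Cathode: Ni²⁺ + 2e⁻ → Ni → n(Ni) = 0.09524/2 = 0.04762 mol → 2.79 g
Anode: 2Cl⁻ → Cl₂ + 2e⁻ → n(Cl₂) = 0.09524/2 = 0.04762 mol → 1.07 L

2.79 g Ni; 1.07 L Cl₂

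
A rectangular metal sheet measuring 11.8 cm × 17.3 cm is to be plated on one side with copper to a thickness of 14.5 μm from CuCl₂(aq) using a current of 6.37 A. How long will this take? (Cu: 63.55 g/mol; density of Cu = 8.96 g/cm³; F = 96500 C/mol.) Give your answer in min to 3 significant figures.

21.1 min

Plated area = 11.8 × 17.3 = 204.1 cm²
Volume = 204.1 × 14.5×10⁻⁴ cm = 0.2959 cm³
m(Cu) = 0.2959 × 8.96 = 2.651 g
n(Cu) = 2.651 / 63.55 = 0.04172 mol; n(e⁻) = 2 × 0.04172 = 0.08344 mol
Q = 0.08344 × 96500 = 8052 C
t = 8052 / 6.37 = 1264 s = 21.1 min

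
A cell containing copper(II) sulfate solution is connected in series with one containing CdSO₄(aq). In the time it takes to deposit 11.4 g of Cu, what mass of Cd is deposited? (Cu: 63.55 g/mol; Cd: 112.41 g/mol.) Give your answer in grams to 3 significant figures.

n(Cu) = 11.4 / 63.55 = 0.1794 mol
Cu²⁺ + 2e⁻ → Cu, so n(e⁻) = 2 × 0.1794 = 0.3588 mol
In series, the same 0.3588 mol of electrons flows through the second cell.
Cd²⁺ + 2e⁻ → Cd, so n(Cd) = 0.3588 / 2 = 0.1794 mol
m(Cd) = 0.1794 × 112.41 = 20.2 g

20.2 g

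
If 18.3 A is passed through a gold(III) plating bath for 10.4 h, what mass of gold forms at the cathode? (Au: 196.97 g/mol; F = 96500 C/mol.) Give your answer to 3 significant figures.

Q = 18.3 A × 37440 s = 6.852×10^5 C
n(e⁻) = 6.852×10^5 / 96500 = 7.101 mol
Au³⁺ + 3e⁻ → Au, so n(Au) = 7.101 / 3 = 2.367 mol
m = 2.367 × 196.97 = 466 g

466 g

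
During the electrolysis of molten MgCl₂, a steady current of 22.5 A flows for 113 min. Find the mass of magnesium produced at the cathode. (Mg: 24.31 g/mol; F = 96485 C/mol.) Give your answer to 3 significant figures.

19.2 g

Q = It = 22.5 × 6780 = 1.526×10^5 C
n(e⁻) = Q/F = 1.526×10^5/96485 = 1.582 mol
Mg²⁺ + 2e⁻ → Mg, so n(Mg) = 1.582 / 2 = 0.7910 mol
m = 0.7910 × 24.31 = 19.2 g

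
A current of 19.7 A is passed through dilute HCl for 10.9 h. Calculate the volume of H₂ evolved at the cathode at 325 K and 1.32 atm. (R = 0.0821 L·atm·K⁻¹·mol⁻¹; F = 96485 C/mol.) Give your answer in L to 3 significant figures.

Q = It = 19.7 × 39240 = 7.730×10^5 C
n(e⁻) = Q/F = 7.730×10^5/96485 = 8.012 mol
2H⁺ + 2e⁻ → H₂, so n(H₂) = 8.012 / 2 = 4.006 mol
V = nRT/P = 4.006 × 0.0821 × 325 / 1.32 = 80.98 L

81.0 L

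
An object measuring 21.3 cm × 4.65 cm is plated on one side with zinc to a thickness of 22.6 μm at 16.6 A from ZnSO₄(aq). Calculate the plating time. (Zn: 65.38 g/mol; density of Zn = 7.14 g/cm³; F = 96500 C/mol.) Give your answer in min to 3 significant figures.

Plated area = 21.3 × 4.65 = 99.05 cm²
Volume = 99.05 × 22.6×10⁻⁴ cm = 0.2239 cm³
m(Zn) = 0.2239 × 7.14 = 1.599 g
n(Zn) = 1.599 / 65.38 = 0.02446 mol; n(e⁻) = 2 × 0.02446 = 0.04892 mol
Q = 0.04892 × 96500 = 4721 C
t = 4721 / 16.6 = 284.4 s = 4.74 min

4.74 min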